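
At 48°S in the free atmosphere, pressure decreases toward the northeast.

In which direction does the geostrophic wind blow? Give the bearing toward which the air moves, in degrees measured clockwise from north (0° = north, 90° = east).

315°

The pressure-gradient force points toward the northeast (bearing 045°).
Geostrophic balance: in the Southern Hemisphere the Coriolis force deflects motion to the left, so the geostrophic wind blows 90° to the left of the pressure-gradient force (low pressure on the right).
Rotating 045° by 90° counterclockwise gives 315° — the wind blows toward the northwest.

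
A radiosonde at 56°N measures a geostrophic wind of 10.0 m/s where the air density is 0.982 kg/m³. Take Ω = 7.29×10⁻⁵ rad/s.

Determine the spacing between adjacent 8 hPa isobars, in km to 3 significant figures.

674 km

Coriolis parameter at 56°N:
f = 2Ω sin φ = 2 × 7.29×10⁻⁵ × sin 56° = 1.21×10⁻⁴ s⁻¹
Geostrophic balance rearranged: |∂P/∂n| = f ρ V_g
|∂P/∂n| = 1.21×10⁻⁴ × 0.982 × 10.0 = 1.19×10⁻³ Pa/m
Isobar spacing: Δn = ΔP/|∂P/∂n| = 800 Pa / 1.19×10⁻³ Pa/m = 673980 m ≈ 674 km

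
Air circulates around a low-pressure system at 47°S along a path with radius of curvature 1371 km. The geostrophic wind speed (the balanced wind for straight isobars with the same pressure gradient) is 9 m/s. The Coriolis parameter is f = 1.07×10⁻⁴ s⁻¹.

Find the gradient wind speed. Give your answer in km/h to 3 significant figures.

30.6 km/h

Around a low, centrifugal force acts outward with Coriolis, so pressure-gradient force balances both:
(1/ρ)|∂P/∂n| = fV + V²/R  →  V² + fR·V − fR·V_g = 0
With fR = 1.07×10⁻⁴ × 1371×10³ m = 147 m/s:
V = [−fR + √((fR)² + 4 fR V_g)]/2 = [−147 + √(147² + 4×147×9)]/2 = 8.51 m/s
Subgeostrophic (V < V_g = 9 m/s), as expected around a low.
Converting: 8.51 m/s × 3.6 = 30.6 km/h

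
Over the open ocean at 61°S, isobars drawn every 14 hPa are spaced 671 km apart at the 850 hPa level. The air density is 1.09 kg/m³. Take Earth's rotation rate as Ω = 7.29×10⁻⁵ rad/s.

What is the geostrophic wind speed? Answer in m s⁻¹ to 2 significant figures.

Coriolis parameter at 61°S:
f = 2Ω sin φ = 2 × 7.29×10⁻⁵ × sin 61° = 1.28×10⁻⁴ s⁻¹
Pressure gradient: |∂P/∂n| = 1400 Pa / 671000 m = 2.09×10⁻³ Pa/m
Geostrophic balance (pressure-gradient force = Coriolis force):
V_g = (1/(fρ)) |∂P/∂n| = 2.09×10⁻³ / (1.28×10⁻⁴ × 1.09) = 15.0 m/s

15 m s⁻¹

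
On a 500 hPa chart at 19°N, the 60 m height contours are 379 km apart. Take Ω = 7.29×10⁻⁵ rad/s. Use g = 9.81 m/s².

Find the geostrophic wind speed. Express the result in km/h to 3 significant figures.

118 km/h

Coriolis parameter at 19°N:
f = 2Ω sin φ = 2 × 7.29×10⁻⁵ × sin 19° = 4.75×10⁻⁵ s⁻¹
Height gradient: |∂Z/∂n| = 60 m / 379000 m = 1.58×10⁻⁴
On a pressure surface, geostrophic balance gives V_g = (g/f)|∂Z/∂n|:
V_g = 9.81 × 1.58×10⁻⁴ / 4.75×10⁻⁵ = 32.7 m/s
Converting: 32.7 m/s × 3.6 = 118 km/h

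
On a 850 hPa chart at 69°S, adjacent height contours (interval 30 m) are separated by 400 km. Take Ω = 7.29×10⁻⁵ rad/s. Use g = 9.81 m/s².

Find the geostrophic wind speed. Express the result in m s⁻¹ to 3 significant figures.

Coriolis parameter at 69°S:
f = 2Ω sin φ = 2 × 7.29×10⁻⁵ × sin 69° = 1.36×10⁻⁴ s⁻¹
Height gradient: |∂Z/∂n| = 30 m / 400000 m = 7.50×10⁻⁵
On a pressure surface, geostrophic balance gives V_g = (g/f)|∂Z/∂n|:
V_g = 9.81 × 7.50×10⁻⁵ / 1.36×10⁻⁴ = 5.41 m/s

5.41 m s⁻¹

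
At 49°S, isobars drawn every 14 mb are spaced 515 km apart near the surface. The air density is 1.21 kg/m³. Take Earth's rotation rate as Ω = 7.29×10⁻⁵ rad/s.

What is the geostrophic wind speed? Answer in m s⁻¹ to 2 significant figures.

20 m s⁻¹

Coriolis parameter at 49°S:
f = 2Ω sin φ = 2 × 7.29×10⁻⁵ × sin 49° = 1.10×10⁻⁴ s⁻¹
Pressure gradient: |∂P/∂n| = 1400 Pa / 515000 m = 2.72×10⁻³ Pa/m
Geostrophic balance (pressure-gradient force = Coriolis force):
V_g = (1/(fρ)) |∂P/∂n| = 2.72×10⁻³ / (1.10×10⁻⁴ × 1.21) = 20.4 m/s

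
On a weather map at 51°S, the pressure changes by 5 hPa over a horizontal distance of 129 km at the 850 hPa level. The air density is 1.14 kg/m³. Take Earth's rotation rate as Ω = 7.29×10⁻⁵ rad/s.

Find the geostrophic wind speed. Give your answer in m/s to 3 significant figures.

Coriolis parameter at 51°S:
f = 2Ω sin φ = 2 × 7.29×10⁻⁵ × sin 51° = 1.13×10⁻⁴ s⁻¹
Pressure gradient: |∂P/∂n| = 500 Pa / 129000 m = 3.88×10⁻³ Pa/m
Geostrophic balance (pressure-gradient force = Coriolis force):
V_g = (1/(fρ)) |∂P/∂n| = 3.88×10⁻³ / (1.13×10⁻⁴ × 1.14) = 30.0 m/s

30.0 m/s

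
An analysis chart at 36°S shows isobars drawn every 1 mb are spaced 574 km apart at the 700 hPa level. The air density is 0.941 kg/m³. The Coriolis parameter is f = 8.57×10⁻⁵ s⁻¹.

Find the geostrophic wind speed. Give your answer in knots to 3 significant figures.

Pressure gradient: |∂P/∂n| = 100 Pa / 574000 m = 1.74×10⁻⁴ Pa/m
Geostrophic balance (pressure-gradient force = Coriolis force):
V_g = (1/(fρ)) |∂P/∂n| = 1.74×10⁻⁴ / (8.57×10⁻⁵ × 0.941) = 2.16 m/s
Converting: 2.16 m/s × 1.944 = 4.20 knots

4.20 knots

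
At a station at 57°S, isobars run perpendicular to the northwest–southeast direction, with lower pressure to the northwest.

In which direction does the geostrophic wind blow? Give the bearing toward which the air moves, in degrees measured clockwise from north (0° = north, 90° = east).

225°

The pressure-gradient force points toward the northwest (bearing 315°).
Geostrophic balance: in the Southern Hemisphere the Coriolis force deflects motion to the left, so the geostrophic wind blows 90° to the left of the pressure-gradient force (low pressure on the right).
Rotating 315° by 90° counterclockwise gives 225° — the wind blows toward the southwest.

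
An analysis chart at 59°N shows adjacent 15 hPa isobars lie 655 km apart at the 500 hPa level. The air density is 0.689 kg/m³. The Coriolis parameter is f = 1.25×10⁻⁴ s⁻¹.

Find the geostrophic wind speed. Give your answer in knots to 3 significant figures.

Pressure gradient: |∂P/∂n| = 1500 Pa / 655000 m = 2.29×10⁻³ Pa/m
Geostrophic balance (pressure-gradient force = Coriolis force):
V_g = (1/(fρ)) |∂P/∂n| = 2.29×10⁻³ / (1.25×10⁻⁴ × 0.689) = 26.6 m/s
Converting: 26.6 m/s × 1.944 = 51.7 knots

51.7 knots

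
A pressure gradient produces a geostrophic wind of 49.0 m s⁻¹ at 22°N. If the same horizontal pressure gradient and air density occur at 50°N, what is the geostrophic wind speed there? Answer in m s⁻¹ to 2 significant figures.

With the same pressure gradient and density, V_g ∝ 1/f ∝ 1/sin φ.
V₂ = V₁ · sin φ₁ / sin φ₂ = 49.0 × sin 22° / sin 50°
V₂ = 49.0 × 0.3746/0.7660 = 24 m s⁻¹

24 m s⁻¹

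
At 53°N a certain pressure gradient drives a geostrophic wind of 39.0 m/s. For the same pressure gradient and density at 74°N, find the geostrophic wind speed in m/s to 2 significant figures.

32 m/s

With the same pressure gradient and density, V_g ∝ 1/f ∝ 1/sin φ.
V₂ = V₁ · sin φ₁ / sin φ₂ = 39.0 × sin 53° / sin 74°
V₂ = 39.0 × 0.7986/0.9613 = 32 m/s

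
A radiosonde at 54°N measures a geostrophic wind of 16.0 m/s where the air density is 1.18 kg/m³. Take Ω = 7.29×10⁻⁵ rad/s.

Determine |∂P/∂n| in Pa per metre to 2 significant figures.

2.2×10⁻³ Pa/m

Coriolis parameter at 54°N:
f = 2Ω sin φ = 2 × 7.29×10⁻⁵ × sin 54° = 1.18×10⁻⁴ s⁻¹
Geostrophic balance rearranged: |∂P/∂n| = f ρ V_g
|∂P/∂n| = 1.18×10⁻⁴ × 1.18 × 16.0 = 2.23×10⁻³ Pa/m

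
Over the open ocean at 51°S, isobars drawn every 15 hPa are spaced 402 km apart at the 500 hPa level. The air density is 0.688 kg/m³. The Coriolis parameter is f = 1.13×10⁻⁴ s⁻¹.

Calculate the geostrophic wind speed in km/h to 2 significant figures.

Pressure gradient: |∂P/∂n| = 1500 Pa / 402000 m = 3.73×10⁻³ Pa/m
Geostrophic balance (pressure-gradient force = Coriolis force):
V_g = (1/(fρ)) |∂P/∂n| = 3.73×10⁻³ / (1.13×10⁻⁴ × 0.688) = 48.0 m/s
Converting: 48.0 m/s × 3.6 = 170 km/h

170 km/h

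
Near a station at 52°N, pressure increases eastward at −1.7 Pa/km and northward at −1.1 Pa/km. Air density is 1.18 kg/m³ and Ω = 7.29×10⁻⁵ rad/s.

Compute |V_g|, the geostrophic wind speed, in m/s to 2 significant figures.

15 m/s

Coriolis parameter at 52°N:
f = 2Ω sin φ = 2 × 7.29×10⁻⁵ × sin 52° = 1.15×10⁻⁴ s⁻¹
Component geostrophic relations (x east, y north):
u_g = −(1/(fρ)) ∂P/∂y,  v_g = (1/(fρ)) ∂P/∂x
u_g = −(−1.1×10⁻³)/(1.15×10⁻⁴ × 1.18) = 8.11 m/s;  v_g = (−1.7×10⁻³)/(1.15×10⁻⁴ × 1.18) = −12.5 m/s
|V_g| = √(u_g² + v_g²) = 14.9 m/s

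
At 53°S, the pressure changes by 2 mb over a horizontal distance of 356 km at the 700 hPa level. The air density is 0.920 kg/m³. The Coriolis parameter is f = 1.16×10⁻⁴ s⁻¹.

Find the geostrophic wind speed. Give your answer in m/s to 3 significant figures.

5.26 m/s

Pressure gradient: |∂P/∂n| = 200 Pa / 356000 m = 5.62×10⁻⁴ Pa/m
Geostrophic balance (pressure-gradient force = Coriolis force):
V_g = (1/(fρ)) |∂P/∂n| = 5.62×10⁻⁴ / (1.16×10⁻⁴ × 0.920) = 5.26 m/s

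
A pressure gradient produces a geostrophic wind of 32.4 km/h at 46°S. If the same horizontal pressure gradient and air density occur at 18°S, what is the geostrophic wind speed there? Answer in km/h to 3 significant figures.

75.4 km/h

With the same pressure gradient and density, V_g ∝ 1/f ∝ 1/sin φ.
V₂ = V₁ · sin φ₁ / sin φ₂ = 32.4 × sin 46° / sin 18°
V₂ = 32.4 × 0.7193/0.3090 = 75.4 km/h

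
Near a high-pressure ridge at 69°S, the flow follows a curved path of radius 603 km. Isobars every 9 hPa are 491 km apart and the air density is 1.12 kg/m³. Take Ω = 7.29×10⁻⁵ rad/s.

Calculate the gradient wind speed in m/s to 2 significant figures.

15 m/s

Coriolis parameter at 69°S:
f = 2Ω sin φ = 2 × 7.29×10⁻⁵ × sin 69° = 1.36×10⁻⁴ s⁻¹
Pressure gradient: |∂P/∂n| = 900 Pa / 491000 m = 1.83×10⁻³ Pa/m
Geostrophic speed: V_g = |∂P/∂n|/(fρ) = 1.83×10⁻³/(1.36×10⁻⁴ × 1.12) = 12.0 m/s
Around a high, pressure-gradient force acts outward with centrifugal, so Coriolis balances both:
fV = (1/ρ)|∂P/∂n| + V²/R  →  V² − fR·V + fR·V_g = 0
With fR = 1.36×10⁻⁴ × 603×10³ m = 82.1 m/s:
V = [fR − √((fR)² − 4 fR V_g)]/2 = [82.1 − √(82.1² − 4×82.1×12)]/2 = 14.6 m/s
Supergeostrophic (V > V_g = 12 m/s), as expected around a high.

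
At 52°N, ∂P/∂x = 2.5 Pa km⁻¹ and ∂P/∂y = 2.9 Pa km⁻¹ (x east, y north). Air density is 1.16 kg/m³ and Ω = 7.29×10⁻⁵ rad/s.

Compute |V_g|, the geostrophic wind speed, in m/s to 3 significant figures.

28.7 m/s

Coriolis parameter at 52°N:
f = 2Ω sin φ = 2 × 7.29×10⁻⁵ × sin 52° = 1.15×10⁻⁴ s⁻¹
Component geostrophic relations (x east, y north):
u_g = −(1/(fρ)) ∂P/∂y,  v_g = (1/(fρ)) ∂P/∂x
u_g = −(2.9×10⁻³)/(1.15×10⁻⁴ × 1.16) = −21.8 m/s;  v_g = (2.5×10⁻³)/(1.15×10⁻⁴ × 1.16) = 18.8 m/s
|V_g| = √(u_g² + v_g²) = 28.7 m/s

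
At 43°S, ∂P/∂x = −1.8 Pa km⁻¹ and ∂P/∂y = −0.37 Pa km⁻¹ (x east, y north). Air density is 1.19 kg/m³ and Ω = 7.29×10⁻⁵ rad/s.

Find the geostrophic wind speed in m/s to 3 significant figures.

Coriolis parameter at 43°S:
f = 2Ω sin φ = 2 × 7.29×10⁻⁵ × sin 43° = 9.94×10⁻⁵ s⁻¹
In the Southern Hemisphere f is negative: f = −9.94×10⁻⁵ s⁻¹.
Component geostrophic relations (x east, y north):
u_g = −(1/(fρ)) ∂P/∂y,  v_g = (1/(fρ)) ∂P/∂x
u_g = −(−0.37×10⁻³)/(−9.94×10⁻⁵ × 1.19) = −3.13 m/s;  v_g = (−1.8×10⁻³)/(−9.94×10⁻⁵ × 1.19) = 15.2 m/s
|V_g| = √(u_g² + v_g²) = 15.5 m/s

15.5 m/s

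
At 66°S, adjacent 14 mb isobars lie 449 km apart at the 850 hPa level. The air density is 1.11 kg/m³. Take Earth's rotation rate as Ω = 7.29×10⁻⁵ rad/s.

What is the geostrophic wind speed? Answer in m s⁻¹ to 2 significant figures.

21 m s⁻¹

Coriolis parameter at 66°S:
f = 2Ω sin φ = 2 × 7.29×10⁻⁵ × sin 66° = 1.33×10⁻⁴ s⁻¹
Pressure gradient: |∂P/∂n| = 1400 Pa / 449000 m = 3.12×10⁻³ Pa/m
Geostrophic balance (pressure-gradient force = Coriolis force):
V_g = (1/(fρ)) |∂P/∂n| = 3.12×10⁻³ / (1.33×10⁻⁴ × 1.11) = 21.1 m/s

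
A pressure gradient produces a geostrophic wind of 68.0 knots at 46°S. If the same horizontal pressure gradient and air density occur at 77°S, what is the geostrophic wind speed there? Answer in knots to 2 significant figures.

50 knots

With the same pressure gradient and density, V_g ∝ 1/f ∝ 1/sin φ.
V₂ = V₁ · sin φ₁ / sin φ₂ = 68.0 × sin 46° / sin 77°
V₂ = 68.0 × 0.7193/0.9744 = 50 knots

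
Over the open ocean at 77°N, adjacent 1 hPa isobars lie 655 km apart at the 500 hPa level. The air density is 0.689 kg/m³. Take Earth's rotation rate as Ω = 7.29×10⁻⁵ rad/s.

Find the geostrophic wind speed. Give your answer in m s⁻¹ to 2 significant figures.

1.6 m s⁻¹

Coriolis parameter at 77°N:
f = 2Ω sin φ = 2 × 7.29×10⁻⁵ × sin 77° = 1.42×10⁻⁴ s⁻¹
Pressure gradient: |∂P/∂n| = 100 Pa / 655000 m = 1.53×10⁻⁴ Pa/m
Geostrophic balance (pressure-gradient force = Coriolis force):
V_g = (1/(fρ)) |∂P/∂n| = 1.53×10⁻⁴ / (1.42×10⁻⁴ × 0.689) = 1.56 m/s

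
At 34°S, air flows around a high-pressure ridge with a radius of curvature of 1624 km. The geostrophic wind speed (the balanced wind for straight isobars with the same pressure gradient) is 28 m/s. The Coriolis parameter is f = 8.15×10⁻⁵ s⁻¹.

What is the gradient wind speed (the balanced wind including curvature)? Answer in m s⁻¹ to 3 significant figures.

40.2 m s⁻¹

Around a high, pressure-gradient force acts outward with centrifugal, so Coriolis balances both:
fV = (1/ρ)|∂P/∂n| + V²/R  →  V² − fR·V + fR·V_g = 0
With fR = 8.15×10⁻⁵ × 1624×10³ m = 132 m/s:
V = [fR − √((fR)² − 4 fR V_g)]/2 = [132 − √(132² − 4×132×28)]/2 = 40.2 m/s
Supergeostrophic (V > V_g = 28 m/s), as expected around a high.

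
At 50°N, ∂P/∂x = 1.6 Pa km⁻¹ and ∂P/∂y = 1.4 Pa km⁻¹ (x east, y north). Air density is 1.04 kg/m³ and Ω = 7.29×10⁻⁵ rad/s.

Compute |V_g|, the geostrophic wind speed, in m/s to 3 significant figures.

18.3 m/s

Coriolis parameter at 50°N:
f = 2Ω sin φ = 2 × 7.29×10⁻⁵ × sin 50° = 1.12×10⁻⁴ s⁻¹
Component geostrophic relations (x east, y north):
u_g = −(1/(fρ)) ∂P/∂y,  v_g = (1/(fρ)) ∂P/∂x
u_g = −(1.4×10⁻³)/(1.12×10⁻⁴ × 1.04) = −12.1 m/s;  v_g = (1.6×10⁻³)/(1.12×10⁻⁴ × 1.04) = 13.8 m/s
|V_g| = √(u_g² + v_g²) = 18.3 m/s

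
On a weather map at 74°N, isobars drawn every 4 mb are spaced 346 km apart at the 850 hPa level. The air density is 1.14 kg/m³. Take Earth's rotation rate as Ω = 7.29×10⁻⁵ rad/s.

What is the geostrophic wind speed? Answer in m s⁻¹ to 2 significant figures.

Coriolis parameter at 74°N:
f = 2Ω sin φ = 2 × 7.29×10⁻⁵ × sin 74° = 1.40×10⁻⁴ s⁻¹
Pressure gradient: |∂P/∂n| = 400 Pa / 346000 m = 1.16×10⁻³ Pa/m
Geostrophic balance (pressure-gradient force = Coriolis force):
V_g = (1/(fρ)) |∂P/∂n| = 1.16×10⁻³ / (1.40×10⁻⁴ × 1.14) = 7.24 m/s

7.2 m s⁻¹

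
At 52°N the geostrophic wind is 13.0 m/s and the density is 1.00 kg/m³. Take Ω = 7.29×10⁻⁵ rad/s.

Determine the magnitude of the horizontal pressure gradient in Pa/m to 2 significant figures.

1.5×10⁻³ Pa/m

Coriolis parameter at 52°N:
f = 2Ω sin φ = 2 × 7.29×10⁻⁵ × sin 52° = 1.15×10⁻⁴ s⁻¹
Geostrophic balance rearranged: |∂P/∂n| = f ρ V_g
|∂P/∂n| = 1.15×10⁻⁴ × 1.00 × 13.0 = 1.49×10⁻³ Pa/m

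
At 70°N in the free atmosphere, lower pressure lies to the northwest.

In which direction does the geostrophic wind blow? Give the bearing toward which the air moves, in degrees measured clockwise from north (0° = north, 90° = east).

The pressure-gradient force points toward the northwest (bearing 315°).
Geostrophic balance: in the Northern Hemisphere the Coriolis force deflects motion to the right, so the geostrophic wind blows 90° to the right of the pressure-gradient force (low pressure on the left).
Rotating 315° by 90° clockwise gives 045° — the wind blows toward the northeast.

045°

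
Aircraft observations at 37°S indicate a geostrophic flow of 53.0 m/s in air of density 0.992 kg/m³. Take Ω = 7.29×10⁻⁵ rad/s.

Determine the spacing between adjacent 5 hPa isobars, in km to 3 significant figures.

108 km

Coriolis parameter at 37°S:
f = 2Ω sin φ = 2 × 7.29×10⁻⁵ × sin 37° = 8.77×10⁻⁵ s⁻¹
Geostrophic balance rearranged: |∂P/∂n| = f ρ V_g
|∂P/∂n| = 8.77×10⁻⁵ × 0.992 × 53.0 = 4.61×10⁻³ Pa/m
Isobar spacing: Δn = ΔP/|∂P/∂n| = 500 Pa / 4.61×10⁻³ Pa/m = 108383 m ≈ 108 km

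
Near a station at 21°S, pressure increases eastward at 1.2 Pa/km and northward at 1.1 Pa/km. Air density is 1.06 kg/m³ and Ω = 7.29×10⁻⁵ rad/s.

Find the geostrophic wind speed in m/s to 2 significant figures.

29 m/s

Coriolis parameter at 21°S:
f = 2Ω sin φ = 2 × 7.29×10⁻⁵ × sin 21° = 5.23×10⁻⁵ s⁻¹
In the Southern Hemisphere f is negative: f = −5.23×10⁻⁵ s⁻¹.
Component geostrophic relations (x east, y north):
u_g = −(1/(fρ)) ∂P/∂y,  v_g = (1/(fρ)) ∂P/∂x
u_g = −(1.1×10⁻³)/(−5.23×10⁻⁵ × 1.06) = 19.9 m/s;  v_g = (1.2×10⁻³)/(−5.23×10⁻⁵ × 1.06) = −21.7 m/s
|V_g| = √(u_g² + v_g²) = 29.4 m/s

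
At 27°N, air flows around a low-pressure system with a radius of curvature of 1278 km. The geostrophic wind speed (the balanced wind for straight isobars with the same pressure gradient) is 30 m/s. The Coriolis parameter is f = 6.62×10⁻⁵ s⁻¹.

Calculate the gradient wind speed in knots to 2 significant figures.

Around a low, centrifugal force acts outward with Coriolis, so pressure-gradient force balances both:
(1/ρ)|∂P/∂n| = fV + V²/R  →  V² + fR·V − fR·V_g = 0
With fR = 6.62×10⁻⁵ × 1278×10³ m = 84.6 m/s:
V = [−fR + √((fR)² + 4 fR V_g)]/2 = [−84.6 + √(84.6² + 4×84.6×30)]/2 = 23.5 m/s
Subgeostrophic (V < V_g = 30 m/s), as expected around a low.
Converting: 23.5 m/s × 1.944 = 46 knots

46 knots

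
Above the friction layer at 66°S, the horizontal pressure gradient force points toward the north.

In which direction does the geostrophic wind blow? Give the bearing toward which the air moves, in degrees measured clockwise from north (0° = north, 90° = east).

The pressure-gradient force points toward the north (bearing 000°).
Geostrophic balance: in the Southern Hemisphere the Coriolis force deflects motion to the left, so the geostrophic wind blows 90° to the left of the pressure-gradient force (low pressure on the right).
Rotating 000° by 90° counterclockwise gives 270° — the wind blows toward the west.

270°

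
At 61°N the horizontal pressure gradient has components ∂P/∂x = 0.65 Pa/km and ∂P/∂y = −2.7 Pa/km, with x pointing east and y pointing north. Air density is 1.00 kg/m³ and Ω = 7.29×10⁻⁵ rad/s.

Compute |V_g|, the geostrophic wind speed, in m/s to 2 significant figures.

22 m/s

Coriolis parameter at 61°N:
f = 2Ω sin φ = 2 × 7.29×10⁻⁵ × sin 61° = 1.28×10⁻⁴ s⁻¹
Component geostrophic relations (x east, y north):
u_g = −(1/(fρ)) ∂P/∂y,  v_g = (1/(fρ)) ∂P/∂x
u_g = −(−2.7×10⁻³)/(1.28×10⁻⁴ × 1.00) = 21.2 m/s;  v_g = (0.65×10⁻³)/(1.28×10⁻⁴ × 1.00) = 5.10 m/s
|V_g| = √(u_g² + v_g²) = 21.8 m/s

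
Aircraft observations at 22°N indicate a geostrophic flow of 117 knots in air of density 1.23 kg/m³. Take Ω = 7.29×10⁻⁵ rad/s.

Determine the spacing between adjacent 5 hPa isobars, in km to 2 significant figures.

120 km

Coriolis parameter at 22°N:
f = 2Ω sin φ = 2 × 7.29×10⁻⁵ × sin 22° = 5.46×10⁻⁵ s⁻¹
Wind speed in SI: 117 knots = 60.2 m/s
Geostrophic balance rearranged: |∂P/∂n| = f ρ V_g
|∂P/∂n| = 5.46×10⁻⁵ × 1.23 × 60.2 = 4.04×10⁻³ Pa/m
Isobar spacing: Δn = ΔP/|∂P/∂n| = 500 Pa / 4.04×10⁻³ Pa/m = 123654 m ≈ 120 km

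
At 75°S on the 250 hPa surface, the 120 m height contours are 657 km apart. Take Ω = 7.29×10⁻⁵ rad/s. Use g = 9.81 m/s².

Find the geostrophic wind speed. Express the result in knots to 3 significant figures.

24.7 knots

Coriolis parameter at 75°S:
f = 2Ω sin φ = 2 × 7.29×10⁻⁵ × sin 75° = 1.41×10⁻⁴ s⁻¹
Height gradient: |∂Z/∂n| = 120 m / 657000 m = 1.83×10⁻⁴
On a pressure surface, geostrophic balance gives V_g = (g/f)|∂Z/∂n|:
V_g = 9.81 × 1.83×10⁻⁴ / 1.41×10⁻⁴ = 12.7 m/s
Converting: 12.7 m/s × 1.944 = 24.7 knots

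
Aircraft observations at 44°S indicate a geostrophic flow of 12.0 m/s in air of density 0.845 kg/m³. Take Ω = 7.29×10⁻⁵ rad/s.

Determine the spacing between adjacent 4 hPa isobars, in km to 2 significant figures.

390 km

Coriolis parameter at 44°S:
f = 2Ω sin φ = 2 × 7.29×10⁻⁵ × sin 44° = 1.01×10⁻⁴ s⁻¹
Geostrophic balance rearranged: |∂P/∂n| = f ρ V_g
|∂P/∂n| = 1.01×10⁻⁴ × 0.845 × 12.0 = 1.03×10⁻³ Pa/m
Isobar spacing: Δn = ΔP/|∂P/∂n| = 400 Pa / 1.03×10⁻³ Pa/m = 389487 m ≈ 390 km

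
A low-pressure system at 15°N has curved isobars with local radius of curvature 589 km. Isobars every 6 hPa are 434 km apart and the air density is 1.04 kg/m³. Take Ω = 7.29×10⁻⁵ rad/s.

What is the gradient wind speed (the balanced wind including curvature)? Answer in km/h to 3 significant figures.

Coriolis parameter at 15°N:
f = 2Ω sin φ = 2 × 7.29×10⁻⁵ × sin 15° = 3.77×10⁻⁵ s⁻¹
Pressure gradient: |∂P/∂n| = 600 Pa / 434000 m = 1.38×10⁻³ Pa/m
Geostrophic speed: V_g = |∂P/∂n|/(fρ) = 1.38×10⁻³/(3.77×10⁻⁵ × 1.04) = 35.2 m/s
Around a low, centrifugal force acts outward with Coriolis, so pressure-gradient force balances both:
(1/ρ)|∂P/∂n| = fV + V²/R  →  V² + fR·V − fR·V_g = 0
With fR = 3.77×10⁻⁵ × 589×10³ m = 22.2 m/s:
V = [−fR + √((fR)² + 4 fR V_g)]/2 = [−22.2 + √(22.2² + 4×22.2×35.2)]/2 = 19 m/s
Subgeostrophic (V < V_g = 35.2 m/s), as expected around a low.
Converting: 19 m/s × 3.6 = 68.4 km/h

68.4 km/h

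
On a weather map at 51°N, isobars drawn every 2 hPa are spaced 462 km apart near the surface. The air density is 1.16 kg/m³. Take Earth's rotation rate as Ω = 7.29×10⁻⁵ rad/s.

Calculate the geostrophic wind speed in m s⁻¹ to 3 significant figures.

3.29 m s⁻¹

Coriolis parameter at 51°N:
f = 2Ω sin φ = 2 × 7.29×10⁻⁵ × sin 51° = 1.13×10⁻⁴ s⁻¹
Pressure gradient: |∂P/∂n| = 200 Pa / 462000 m = 4.33×10⁻⁴ Pa/m
Geostrophic balance (pressure-gradient force = Coriolis force):
V_g = (1/(fρ)) |∂P/∂n| = 4.33×10⁻⁴ / (1.13×10⁻⁴ × 1.16) = 3.29 m/s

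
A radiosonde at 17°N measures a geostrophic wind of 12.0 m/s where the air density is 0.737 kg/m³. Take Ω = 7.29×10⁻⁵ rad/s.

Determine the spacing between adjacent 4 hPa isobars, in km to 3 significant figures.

Coriolis parameter at 17°N:
f = 2Ω sin φ = 2 × 7.29×10⁻⁵ × sin 17° = 4.26×10⁻⁵ s⁻¹
Geostrophic balance rearranged: |∂P/∂n| = f ρ V_g
|∂P/∂n| = 4.26×10⁻⁵ × 0.737 × 12.0 = 3.77×10⁻⁴ Pa/m
Isobar spacing: Δn = ΔP/|∂P/∂n| = 400 Pa / 3.77×10⁻⁴ Pa/m = 1061007 m ≈ 1060 km

1060 km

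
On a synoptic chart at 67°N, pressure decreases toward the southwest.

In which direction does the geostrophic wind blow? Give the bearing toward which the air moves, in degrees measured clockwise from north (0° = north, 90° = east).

The pressure-gradient force points toward the southwest (bearing 225°).
Geostrophic balance: in the Northern Hemisphere the Coriolis force deflects motion to the right, so the geostrophic wind blows 90° to the right of the pressure-gradient force (low pressure on the left).
Rotating 225° by 90° clockwise gives 315° — the wind blows toward the northwest.

315°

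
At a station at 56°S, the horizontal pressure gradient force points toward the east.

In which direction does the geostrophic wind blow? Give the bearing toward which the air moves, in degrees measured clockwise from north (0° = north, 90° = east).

The pressure-gradient force points toward the east (bearing 090°).
Geostrophic balance: in the Southern Hemisphere the Coriolis force deflects motion to the left, so the geostrophic wind blows 90° to the left of the pressure-gradient force (low pressure on the right).
Rotating 090° by 90° counterclockwise gives 000° — the wind blows toward the north.

000°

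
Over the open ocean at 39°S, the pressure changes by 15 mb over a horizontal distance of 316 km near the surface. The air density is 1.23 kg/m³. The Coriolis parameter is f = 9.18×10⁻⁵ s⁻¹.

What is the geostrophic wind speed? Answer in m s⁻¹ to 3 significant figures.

Pressure gradient: |∂P/∂n| = 1500 Pa / 316000 m = 4.75×10⁻³ Pa/m
Geostrophic balance (pressure-gradient force = Coriolis force):
V_g = (1/(fρ)) |∂P/∂n| = 4.75×10⁻³ / (9.18×10⁻⁵ × 1.23) = 42.0 m/s

42.0 m s⁻¹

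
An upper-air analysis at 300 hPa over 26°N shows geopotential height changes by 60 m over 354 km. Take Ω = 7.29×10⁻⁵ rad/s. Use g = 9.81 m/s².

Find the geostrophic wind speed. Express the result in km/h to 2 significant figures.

Coriolis parameter at 26°N:
f = 2Ω sin φ = 2 × 7.29×10⁻⁵ × sin 26° = 6.39×10⁻⁵ s⁻¹
Height gradient: |∂Z/∂n| = 60 m / 354000 m = 1.69×10⁻⁴
On a pressure surface, geostrophic balance gives V_g = (g/f)|∂Z/∂n|:
V_g = 9.81 × 1.69×10⁻⁴ / 6.39×10⁻⁵ = 26.0 m/s
Converting: 26.0 m/s × 3.6 = 94 km/h

94 km/h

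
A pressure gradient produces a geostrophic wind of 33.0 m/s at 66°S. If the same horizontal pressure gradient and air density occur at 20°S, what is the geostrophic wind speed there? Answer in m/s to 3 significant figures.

88.1 m/s

With the same pressure gradient and density, V_g ∝ 1/f ∝ 1/sin φ.
V₂ = V₁ · sin φ₁ / sin φ₂ = 33.0 × sin 66° / sin 20°
V₂ = 33.0 × 0.9135/0.3420 = 88.1 m/s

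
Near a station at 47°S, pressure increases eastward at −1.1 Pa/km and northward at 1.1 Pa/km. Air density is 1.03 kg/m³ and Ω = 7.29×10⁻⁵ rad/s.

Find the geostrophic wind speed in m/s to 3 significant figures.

Coriolis parameter at 47°S:
f = 2Ω sin φ = 2 × 7.29×10⁻⁵ × sin 47° = 1.07×10⁻⁴ s⁻¹
In the Southern Hemisphere f is negative: f = −1.07×10⁻⁴ s⁻¹.
Component geostrophic relations (x east, y north):
u_g = −(1/(fρ)) ∂P/∂y,  v_g = (1/(fρ)) ∂P/∂x
u_g = −(1.1×10⁻³)/(−1.07×10⁻⁴ × 1.03) = 10.0 m/s;  v_g = (−1.1×10⁻³)/(−1.07×10⁻⁴ × 1.03) = 10.0 m/s
|V_g| = √(u_g² + v_g²) = 14.2 m/s

14.2 m/s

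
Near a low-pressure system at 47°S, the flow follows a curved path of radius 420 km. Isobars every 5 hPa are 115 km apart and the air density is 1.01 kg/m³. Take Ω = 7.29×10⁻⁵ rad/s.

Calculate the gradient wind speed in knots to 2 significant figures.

Coriolis parameter at 47°S:
f = 2Ω sin φ = 2 × 7.29×10⁻⁵ × sin 47° = 1.07×10⁻⁴ s⁻¹
Pressure gradient: |∂P/∂n| = 500 Pa / 115000 m = 4.35×10⁻³ Pa/m
Geostrophic speed: V_g = |∂P/∂n|/(fρ) = 4.35×10⁻³/(1.07×10⁻⁴ × 1.01) = 40.4 m/s
Around a low, centrifugal force acts outward with Coriolis, so pressure-gradient force balances both:
(1/ρ)|∂P/∂n| = fV + V²/R  →  V² + fR·V − fR·V_g = 0
With fR = 1.07×10⁻⁴ × 420×10³ m = 44.8 m/s:
V = [−fR + √((fR)² + 4 fR V_g)]/2 = [−44.8 + √(44.8² + 4×44.8×40.4)]/2 = 25.7 m/s
Subgeostrophic (V < V_g = 40.4 m/s), as expected around a low.
Converting: 25.7 m/s × 1.944 = 50 knots

50 knots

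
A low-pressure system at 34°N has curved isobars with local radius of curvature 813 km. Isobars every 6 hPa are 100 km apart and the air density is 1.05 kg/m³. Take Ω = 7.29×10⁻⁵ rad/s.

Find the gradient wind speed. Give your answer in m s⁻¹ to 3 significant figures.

Coriolis parameter at 34°N:
f = 2Ω sin φ = 2 × 7.29×10⁻⁵ × sin 34° = 8.15×10⁻⁵ s⁻¹
Pressure gradient: |∂P/∂n| = 600 Pa / 100000 m = 6.00×10⁻³ Pa/m
Geostrophic speed: V_g = |∂P/∂n|/(fρ) = 6.00×10⁻³/(8.15×10⁻⁵ × 1.05) = 70.1 m/s
Around a low, centrifugal force acts outward with Coriolis, so pressure-gradient force balances both:
(1/ρ)|∂P/∂n| = fV + V²/R  →  V² + fR·V − fR·V_g = 0
With fR = 8.15×10⁻⁵ × 813×10³ m = 66.3 m/s:
V = [−fR + √((fR)² + 4 fR V_g)]/2 = [−66.3 + √(66.3² + 4×66.3×70.1)]/2 = 42.6 m/s
Subgeostrophic (V < V_g = 70.1 m/s), as expected around a low.

42.6 m s⁻¹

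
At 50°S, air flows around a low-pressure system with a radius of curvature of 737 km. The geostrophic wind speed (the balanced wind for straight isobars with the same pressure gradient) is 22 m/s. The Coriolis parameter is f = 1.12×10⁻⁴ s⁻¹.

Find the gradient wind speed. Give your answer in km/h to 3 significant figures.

Around a low, centrifugal force acts outward with Coriolis, so pressure-gradient force balances both:
(1/ρ)|∂P/∂n| = fV + V²/R  →  V² + fR·V − fR·V_g = 0
With fR = 1.12×10⁻⁴ × 737×10³ m = 82.5 m/s:
V = [−fR + √((fR)² + 4 fR V_g)]/2 = [−82.5 + √(82.5² + 4×82.5×22)]/2 = 18.1 m/s
Subgeostrophic (V < V_g = 22 m/s), as expected around a low.
Converting: 18.1 m/s × 3.6 = 65.0 km/h

65.0 km/h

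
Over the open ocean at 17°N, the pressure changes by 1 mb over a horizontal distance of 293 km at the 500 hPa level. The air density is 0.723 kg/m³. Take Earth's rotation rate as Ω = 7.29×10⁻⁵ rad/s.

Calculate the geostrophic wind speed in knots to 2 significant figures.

Coriolis parameter at 17°N:
f = 2Ω sin φ = 2 × 7.29×10⁻⁵ × sin 17° = 4.26×10⁻⁵ s⁻¹
Pressure gradient: |∂P/∂n| = 100 Pa / 293000 m = 3.41×10⁻⁴ Pa/m
Geostrophic balance (pressure-gradient force = Coriolis force):
V_g = (1/(fρ)) |∂P/∂n| = 3.41×10⁻⁴ / (4.26×10⁻⁵ × 0.723) = 11.1 m/s
Converting: 11.1 m/s × 1.944 = 22 knots

22 knots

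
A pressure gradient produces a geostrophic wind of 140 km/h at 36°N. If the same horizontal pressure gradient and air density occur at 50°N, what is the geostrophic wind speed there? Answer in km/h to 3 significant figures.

107 km/h

With the same pressure gradient and density, V_g ∝ 1/f ∝ 1/sin φ.
V₂ = V₁ · sin φ₁ / sin φ₂ = 140 × sin 36° / sin 50°
V₂ = 140 × 0.5878/0.7660 = 107 km/h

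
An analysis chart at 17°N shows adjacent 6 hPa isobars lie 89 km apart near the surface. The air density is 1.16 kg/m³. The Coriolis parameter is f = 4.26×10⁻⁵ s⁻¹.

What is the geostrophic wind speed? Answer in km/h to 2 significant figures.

Pressure gradient: |∂P/∂n| = 600 Pa / 89000 m = 6.74×10⁻³ Pa/m
Geostrophic balance (pressure-gradient force = Coriolis force):
V_g = (1/(fρ)) |∂P/∂n| = 6.74×10⁻³ / (4.26×10⁻⁵ × 1.16) = 136 m/s
Converting: 136 m/s × 3.6 = 490 km/h

490 km/h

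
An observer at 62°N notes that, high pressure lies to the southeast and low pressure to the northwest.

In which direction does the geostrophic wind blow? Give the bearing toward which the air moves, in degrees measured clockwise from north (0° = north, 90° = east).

The pressure-gradient force points toward the northwest (bearing 315°).
Geostrophic balance: in the Northern Hemisphere the Coriolis force deflects motion to the right, so the geostrophic wind blows 90° to the right of the pressure-gradient force (low pressure on the left).
Rotating 315° by 90° clockwise gives 045° — the wind blows toward the northeast.

045°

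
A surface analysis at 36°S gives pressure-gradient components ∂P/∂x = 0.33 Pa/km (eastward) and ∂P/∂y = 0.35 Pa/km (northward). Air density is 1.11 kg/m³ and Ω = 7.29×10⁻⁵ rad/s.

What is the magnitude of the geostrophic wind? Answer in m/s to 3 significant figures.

Coriolis parameter at 36°S:
f = 2Ω sin φ = 2 × 7.29×10⁻⁵ × sin 36° = 8.57×10⁻⁵ s⁻¹
In the Southern Hemisphere f is negative: f = −8.57×10⁻⁵ s⁻¹.
Component geostrophic relations (x east, y north):
u_g = −(1/(fρ)) ∂P/∂y,  v_g = (1/(fρ)) ∂P/∂x
u_g = −(0.35×10⁻³)/(−8.57×10⁻⁵ × 1.11) = 3.68 m/s;  v_g = (0.33×10⁻³)/(−8.57×10⁻⁵ × 1.11) = −3.47 m/s
|V_g| = √(u_g² + v_g²) = 5.06 m/s

5.06 m/s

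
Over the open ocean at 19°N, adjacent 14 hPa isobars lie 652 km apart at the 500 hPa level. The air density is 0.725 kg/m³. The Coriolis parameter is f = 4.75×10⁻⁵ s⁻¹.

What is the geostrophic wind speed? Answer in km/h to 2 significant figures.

220 km/h

Pressure gradient: |∂P/∂n| = 1400 Pa / 652000 m = 2.15×10⁻³ Pa/m
Geostrophic balance (pressure-gradient force = Coriolis force):
V_g = (1/(fρ)) |∂P/∂n| = 2.15×10⁻³ / (4.75×10⁻⁵ × 0.725) = 62.4 m/s
Converting: 62.4 m/s × 3.6 = 220 km/h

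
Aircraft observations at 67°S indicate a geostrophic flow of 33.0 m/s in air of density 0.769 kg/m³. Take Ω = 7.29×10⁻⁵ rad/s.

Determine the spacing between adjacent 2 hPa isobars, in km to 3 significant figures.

58.7 km

Coriolis parameter at 67°S:
f = 2Ω sin φ = 2 × 7.29×10⁻⁵ × sin 67° = 1.34×10⁻⁴ s⁻¹
Geostrophic balance rearranged: |∂P/∂n| = f ρ V_g
|∂P/∂n| = 1.34×10⁻⁴ × 0.769 × 33.0 = 3.41×10⁻³ Pa/m
Isobar spacing: Δn = ΔP/|∂P/∂n| = 200 Pa / 3.41×10⁻³ Pa/m = 58723 m ≈ 58.7 km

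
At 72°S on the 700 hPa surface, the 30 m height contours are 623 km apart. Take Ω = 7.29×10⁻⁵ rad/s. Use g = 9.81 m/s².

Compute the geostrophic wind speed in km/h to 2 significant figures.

12 km/h

Coriolis parameter at 72°S:
f = 2Ω sin φ = 2 × 7.29×10⁻⁵ × sin 72° = 1.39×10⁻⁴ s⁻¹
Height gradient: |∂Z/∂n| = 30 m / 623000 m = 4.82×10⁻⁵
On a pressure surface, geostrophic balance gives V_g = (g/f)|∂Z/∂n|:
V_g = 9.81 × 4.82×10⁻⁵ / 1.39×10⁻⁴ = 3.41 m/s
Converting: 3.41 m/s × 3.6 = 12 km/h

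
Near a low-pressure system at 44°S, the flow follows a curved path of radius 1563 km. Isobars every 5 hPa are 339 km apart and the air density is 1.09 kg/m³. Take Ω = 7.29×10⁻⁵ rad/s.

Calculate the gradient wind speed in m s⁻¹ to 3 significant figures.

12.4 m s⁻¹

Coriolis parameter at 44°S:
f = 2Ω sin φ = 2 × 7.29×10⁻⁵ × sin 44° = 1.01×10⁻⁴ s⁻¹
Pressure gradient: |∂P/∂n| = 500 Pa / 339000 m = 1.47×10⁻³ Pa/m
Geostrophic speed: V_g = |∂P/∂n|/(fρ) = 1.47×10⁻³/(1.01×10⁻⁴ × 1.09) = 13.4 m/s
Around a low, centrifugal force acts outward with Coriolis, so pressure-gradient force balances both:
(1/ρ)|∂P/∂n| = fV + V²/R  →  V² + fR·V − fR·V_g = 0
With fR = 1.01×10⁻⁴ × 1563×10³ m = 158 m/s:
V = [−fR + √((fR)² + 4 fR V_g)]/2 = [−158 + √(158² + 4×158×13.4)]/2 = 12.4 m/s
Subgeostrophic (V < V_g = 13.4 m/s), as expected around a low.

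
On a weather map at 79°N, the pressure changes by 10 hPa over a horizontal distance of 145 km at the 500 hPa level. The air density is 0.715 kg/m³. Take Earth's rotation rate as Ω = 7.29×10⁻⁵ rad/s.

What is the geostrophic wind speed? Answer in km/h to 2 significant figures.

Coriolis parameter at 79°N:
f = 2Ω sin φ = 2 × 7.29×10⁻⁵ × sin 79° = 1.43×10⁻⁴ s⁻¹
Pressure gradient: |∂P/∂n| = 1000 Pa / 145000 m = 6.90×10⁻³ Pa/m
Geostrophic balance (pressure-gradient force = Coriolis force):
V_g = (1/(fρ)) |∂P/∂n| = 6.90×10⁻³ / (1.43×10⁻⁴ × 0.715) = 67.4 m/s
Converting: 67.4 m/s × 3.6 = 240 km/h

240 km/h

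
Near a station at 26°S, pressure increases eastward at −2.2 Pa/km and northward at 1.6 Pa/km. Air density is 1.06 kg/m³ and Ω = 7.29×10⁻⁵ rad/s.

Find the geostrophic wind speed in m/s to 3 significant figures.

Coriolis parameter at 26°S:
f = 2Ω sin φ = 2 × 7.29×10⁻⁵ × sin 26° = 6.39×10⁻⁵ s⁻¹
In the Southern Hemisphere f is negative: f = −6.39×10⁻⁵ s⁻¹.
Component geostrophic relations (x east, y north):
u_g = −(1/(fρ)) ∂P/∂y,  v_g = (1/(fρ)) ∂P/∂x
u_g = −(1.6×10⁻³)/(−6.39×10⁻⁵ × 1.06) = 23.6 m/s;  v_g = (−2.2×10⁻³)/(−6.39×10⁻⁵ × 1.06) = 32.5 m/s
|V_g| = √(u_g² + v_g²) = 40.2 m/s

40.2 m/s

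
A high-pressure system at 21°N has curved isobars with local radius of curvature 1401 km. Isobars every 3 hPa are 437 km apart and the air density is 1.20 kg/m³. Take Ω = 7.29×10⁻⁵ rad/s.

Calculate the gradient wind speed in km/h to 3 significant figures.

48.3 km/h

Coriolis parameter at 21°N:
f = 2Ω sin φ = 2 × 7.29×10⁻⁵ × sin 21° = 5.23×10⁻⁵ s⁻¹
Pressure gradient: |∂P/∂n| = 300 Pa / 437000 m = 6.86×10⁻⁴ Pa/m
Geostrophic speed: V_g = |∂P/∂n|/(fρ) = 6.86×10⁻⁴/(5.23×10⁻⁵ × 1.20) = 10.9 m/s
Around a high, pressure-gradient force acts outward with centrifugal, so Coriolis balances both:
fV = (1/ρ)|∂P/∂n| + V²/R  →  V² − fR·V + fR·V_g = 0
With fR = 5.23×10⁻⁵ × 1401×10³ m = 73.2 m/s:
V = [fR − √((fR)² − 4 fR V_g)]/2 = [73.2 − √(73.2² − 4×73.2×10.9)]/2 = 13.4 m/s
Supergeostrophic (V > V_g = 10.9 m/s), as expected around a high.
Converting: 13.4 m/s × 3.6 = 48.3 km/h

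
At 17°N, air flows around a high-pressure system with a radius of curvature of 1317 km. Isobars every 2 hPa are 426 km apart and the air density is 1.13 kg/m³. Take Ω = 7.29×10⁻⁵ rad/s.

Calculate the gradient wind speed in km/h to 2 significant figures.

45 km/h

Coriolis parameter at 17°N:
f = 2Ω sin φ = 2 × 7.29×10⁻⁵ × sin 17° = 4.26×10⁻⁵ s⁻¹
Pressure gradient: |∂P/∂n| = 200 Pa / 426000 m = 4.69×10⁻⁴ Pa/m
Geostrophic speed: V_g = |∂P/∂n|/(fρ) = 4.69×10⁻⁴/(4.26×10⁻⁵ × 1.13) = 9.75 m/s
Around a high, pressure-gradient force acts outward with centrifugal, so Coriolis balances both:
fV = (1/ρ)|∂P/∂n| + V²/R  →  V² − fR·V + fR·V_g = 0
With fR = 4.26×10⁻⁵ × 1317×10³ m = 56.1 m/s:
V = [fR − √((fR)² − 4 fR V_g)]/2 = [56.1 − √(56.1² − 4×56.1×9.75)]/2 = 12.6 m/s
Supergeostrophic (V > V_g = 9.75 m/s), as expected around a high.
Converting: 12.6 m/s × 3.6 = 45 km/h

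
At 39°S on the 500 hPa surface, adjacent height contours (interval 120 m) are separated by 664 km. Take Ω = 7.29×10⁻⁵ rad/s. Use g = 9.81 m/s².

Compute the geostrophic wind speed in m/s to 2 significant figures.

Coriolis parameter at 39°S:
f = 2Ω sin φ = 2 × 7.29×10⁻⁵ × sin 39° = 9.18×10⁻⁵ s⁻¹
Height gradient: |∂Z/∂n| = 120 m / 664000 m = 1.81×10⁻⁴
On a pressure surface, geostrophic balance gives V_g = (g/f)|∂Z/∂n|:
V_g = 9.81 × 1.81×10⁻⁴ / 9.18×10⁻⁵ = 19.3 m/s

19 m/s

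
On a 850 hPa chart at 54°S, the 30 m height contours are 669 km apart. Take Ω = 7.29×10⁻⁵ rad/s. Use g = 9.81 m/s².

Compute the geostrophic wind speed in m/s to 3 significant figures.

3.73 m/s

Coriolis parameter at 54°S:
f = 2Ω sin φ = 2 × 7.29×10⁻⁵ × sin 54° = 1.18×10⁻⁴ s⁻¹
Height gradient: |∂Z/∂n| = 30 m / 669000 m = 4.48×10⁻⁵
On a pressure surface, geostrophic balance gives V_g = (g/f)|∂Z/∂n|:
V_g = 9.81 × 4.48×10⁻⁵ / 1.18×10⁻⁴ = 3.73 m/s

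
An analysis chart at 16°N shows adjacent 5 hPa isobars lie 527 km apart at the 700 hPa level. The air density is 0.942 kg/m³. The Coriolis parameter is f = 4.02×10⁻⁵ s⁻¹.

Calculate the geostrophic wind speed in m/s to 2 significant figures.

25 m/s

Pressure gradient: |∂P/∂n| = 500 Pa / 527000 m = 9.49×10⁻⁴ Pa/m
Geostrophic balance (pressure-gradient force = Coriolis force):
V_g = (1/(fρ)) |∂P/∂n| = 9.49×10⁻⁴ / (4.02×10⁻⁵ × 0.942) = 25.1 m/s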